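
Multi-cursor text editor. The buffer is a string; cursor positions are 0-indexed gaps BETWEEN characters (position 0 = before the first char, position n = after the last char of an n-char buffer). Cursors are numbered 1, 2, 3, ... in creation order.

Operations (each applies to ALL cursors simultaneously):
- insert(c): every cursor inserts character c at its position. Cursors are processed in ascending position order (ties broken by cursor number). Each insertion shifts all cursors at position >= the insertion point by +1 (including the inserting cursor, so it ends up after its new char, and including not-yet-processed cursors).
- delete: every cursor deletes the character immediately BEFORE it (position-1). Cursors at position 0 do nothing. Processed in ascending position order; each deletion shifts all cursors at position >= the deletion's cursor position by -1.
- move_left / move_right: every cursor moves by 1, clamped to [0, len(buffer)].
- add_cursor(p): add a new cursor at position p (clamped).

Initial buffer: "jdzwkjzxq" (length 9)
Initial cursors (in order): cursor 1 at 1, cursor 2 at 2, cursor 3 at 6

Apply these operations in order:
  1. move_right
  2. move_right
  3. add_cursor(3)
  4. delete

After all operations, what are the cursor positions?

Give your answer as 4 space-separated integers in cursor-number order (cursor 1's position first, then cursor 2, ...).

After op 1 (move_right): buffer="jdzwkjzxq" (len 9), cursors c1@2 c2@3 c3@7, authorship .........
After op 2 (move_right): buffer="jdzwkjzxq" (len 9), cursors c1@3 c2@4 c3@8, authorship .........
After op 3 (add_cursor(3)): buffer="jdzwkjzxq" (len 9), cursors c1@3 c4@3 c2@4 c3@8, authorship .........
After op 4 (delete): buffer="jkjzq" (len 5), cursors c1@1 c2@1 c4@1 c3@4, authorship .....

Answer: 1 1 4 1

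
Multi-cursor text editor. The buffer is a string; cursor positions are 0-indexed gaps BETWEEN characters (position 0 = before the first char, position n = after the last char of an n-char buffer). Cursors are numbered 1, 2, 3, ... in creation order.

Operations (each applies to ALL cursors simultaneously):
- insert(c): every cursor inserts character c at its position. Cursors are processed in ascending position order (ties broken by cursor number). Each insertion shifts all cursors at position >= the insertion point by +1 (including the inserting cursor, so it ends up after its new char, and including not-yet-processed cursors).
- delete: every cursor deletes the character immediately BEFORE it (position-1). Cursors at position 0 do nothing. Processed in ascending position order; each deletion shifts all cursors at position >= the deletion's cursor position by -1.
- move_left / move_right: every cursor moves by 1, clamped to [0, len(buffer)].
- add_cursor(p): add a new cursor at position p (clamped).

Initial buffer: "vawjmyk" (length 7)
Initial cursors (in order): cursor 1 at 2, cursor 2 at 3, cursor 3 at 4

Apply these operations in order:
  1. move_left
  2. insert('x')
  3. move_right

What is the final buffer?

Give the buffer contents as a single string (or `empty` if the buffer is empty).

Answer: vxaxwxjmyk

Derivation:
After op 1 (move_left): buffer="vawjmyk" (len 7), cursors c1@1 c2@2 c3@3, authorship .......
After op 2 (insert('x')): buffer="vxaxwxjmyk" (len 10), cursors c1@2 c2@4 c3@6, authorship .1.2.3....
After op 3 (move_right): buffer="vxaxwxjmyk" (len 10), cursors c1@3 c2@5 c3@7, authorship .1.2.3....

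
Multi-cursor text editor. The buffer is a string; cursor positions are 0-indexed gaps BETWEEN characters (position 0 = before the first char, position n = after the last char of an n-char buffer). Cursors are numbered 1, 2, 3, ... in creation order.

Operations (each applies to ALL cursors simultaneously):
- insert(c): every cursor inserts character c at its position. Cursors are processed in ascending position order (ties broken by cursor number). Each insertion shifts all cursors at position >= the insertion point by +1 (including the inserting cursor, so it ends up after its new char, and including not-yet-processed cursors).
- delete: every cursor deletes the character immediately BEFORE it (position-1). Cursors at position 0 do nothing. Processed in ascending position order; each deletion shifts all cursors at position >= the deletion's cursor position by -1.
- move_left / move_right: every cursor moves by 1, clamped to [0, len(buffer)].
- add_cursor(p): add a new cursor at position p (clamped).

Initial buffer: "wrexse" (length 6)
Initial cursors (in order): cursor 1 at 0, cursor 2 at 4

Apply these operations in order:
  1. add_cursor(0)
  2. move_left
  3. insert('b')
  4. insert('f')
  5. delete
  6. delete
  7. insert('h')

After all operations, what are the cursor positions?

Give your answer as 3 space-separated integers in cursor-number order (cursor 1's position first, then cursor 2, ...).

Answer: 2 6 2

Derivation:
After op 1 (add_cursor(0)): buffer="wrexse" (len 6), cursors c1@0 c3@0 c2@4, authorship ......
After op 2 (move_left): buffer="wrexse" (len 6), cursors c1@0 c3@0 c2@3, authorship ......
After op 3 (insert('b')): buffer="bbwrebxse" (len 9), cursors c1@2 c3@2 c2@6, authorship 13...2...
After op 4 (insert('f')): buffer="bbffwrebfxse" (len 12), cursors c1@4 c3@4 c2@9, authorship 1313...22...
After op 5 (delete): buffer="bbwrebxse" (len 9), cursors c1@2 c3@2 c2@6, authorship 13...2...
After op 6 (delete): buffer="wrexse" (len 6), cursors c1@0 c3@0 c2@3, authorship ......
After op 7 (insert('h')): buffer="hhwrehxse" (len 9), cursors c1@2 c3@2 c2@6, authorship 13...2...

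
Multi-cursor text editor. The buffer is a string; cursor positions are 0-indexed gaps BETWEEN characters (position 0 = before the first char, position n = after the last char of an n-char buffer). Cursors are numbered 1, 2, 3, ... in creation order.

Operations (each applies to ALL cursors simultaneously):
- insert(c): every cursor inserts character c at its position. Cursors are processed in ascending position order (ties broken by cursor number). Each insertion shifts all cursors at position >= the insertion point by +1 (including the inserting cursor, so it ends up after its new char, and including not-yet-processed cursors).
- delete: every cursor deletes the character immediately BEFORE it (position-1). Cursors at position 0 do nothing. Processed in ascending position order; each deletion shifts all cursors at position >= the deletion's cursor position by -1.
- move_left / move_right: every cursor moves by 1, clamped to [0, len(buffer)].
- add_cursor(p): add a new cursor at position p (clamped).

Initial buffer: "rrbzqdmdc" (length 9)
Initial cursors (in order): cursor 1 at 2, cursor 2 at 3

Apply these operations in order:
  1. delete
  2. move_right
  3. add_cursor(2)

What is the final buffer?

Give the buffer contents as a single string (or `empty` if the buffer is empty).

Answer: rzqdmdc

Derivation:
After op 1 (delete): buffer="rzqdmdc" (len 7), cursors c1@1 c2@1, authorship .......
After op 2 (move_right): buffer="rzqdmdc" (len 7), cursors c1@2 c2@2, authorship .......
After op 3 (add_cursor(2)): buffer="rzqdmdc" (len 7), cursors c1@2 c2@2 c3@2, authorship .......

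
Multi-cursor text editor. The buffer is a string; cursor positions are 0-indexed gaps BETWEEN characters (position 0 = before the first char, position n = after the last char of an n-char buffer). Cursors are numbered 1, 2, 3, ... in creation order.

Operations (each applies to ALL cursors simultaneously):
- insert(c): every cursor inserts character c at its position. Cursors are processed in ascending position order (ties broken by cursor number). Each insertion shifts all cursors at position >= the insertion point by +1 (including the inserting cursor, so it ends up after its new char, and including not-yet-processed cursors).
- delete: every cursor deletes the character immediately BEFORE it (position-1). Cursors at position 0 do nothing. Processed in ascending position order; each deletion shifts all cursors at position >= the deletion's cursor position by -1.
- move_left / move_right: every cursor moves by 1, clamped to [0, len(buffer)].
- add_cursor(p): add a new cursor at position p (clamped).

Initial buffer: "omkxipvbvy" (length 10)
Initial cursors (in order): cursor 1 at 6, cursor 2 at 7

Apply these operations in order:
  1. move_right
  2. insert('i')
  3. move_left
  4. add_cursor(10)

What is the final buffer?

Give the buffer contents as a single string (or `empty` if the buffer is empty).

Answer: omkxipvibivy

Derivation:
After op 1 (move_right): buffer="omkxipvbvy" (len 10), cursors c1@7 c2@8, authorship ..........
After op 2 (insert('i')): buffer="omkxipvibivy" (len 12), cursors c1@8 c2@10, authorship .......1.2..
After op 3 (move_left): buffer="omkxipvibivy" (len 12), cursors c1@7 c2@9, authorship .......1.2..
After op 4 (add_cursor(10)): buffer="omkxipvibivy" (len 12), cursors c1@7 c2@9 c3@10, authorship .......1.2..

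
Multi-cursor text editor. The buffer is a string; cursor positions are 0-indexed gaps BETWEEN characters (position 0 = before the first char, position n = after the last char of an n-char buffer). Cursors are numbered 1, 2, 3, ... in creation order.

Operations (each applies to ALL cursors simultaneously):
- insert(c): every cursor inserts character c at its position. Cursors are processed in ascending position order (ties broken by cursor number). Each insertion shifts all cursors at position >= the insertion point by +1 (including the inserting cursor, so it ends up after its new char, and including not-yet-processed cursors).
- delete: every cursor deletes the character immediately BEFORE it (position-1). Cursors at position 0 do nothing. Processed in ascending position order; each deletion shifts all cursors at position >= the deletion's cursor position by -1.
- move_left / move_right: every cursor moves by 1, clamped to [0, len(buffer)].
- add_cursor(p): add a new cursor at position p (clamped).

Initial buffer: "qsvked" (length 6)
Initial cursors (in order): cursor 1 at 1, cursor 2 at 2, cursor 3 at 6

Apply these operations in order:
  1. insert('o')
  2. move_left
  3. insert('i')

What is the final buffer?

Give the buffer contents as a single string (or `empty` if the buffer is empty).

Answer: qiosiovkedio

Derivation:
After op 1 (insert('o')): buffer="qosovkedo" (len 9), cursors c1@2 c2@4 c3@9, authorship .1.2....3
After op 2 (move_left): buffer="qosovkedo" (len 9), cursors c1@1 c2@3 c3@8, authorship .1.2....3
After op 3 (insert('i')): buffer="qiosiovkedio" (len 12), cursors c1@2 c2@5 c3@11, authorship .11.22....33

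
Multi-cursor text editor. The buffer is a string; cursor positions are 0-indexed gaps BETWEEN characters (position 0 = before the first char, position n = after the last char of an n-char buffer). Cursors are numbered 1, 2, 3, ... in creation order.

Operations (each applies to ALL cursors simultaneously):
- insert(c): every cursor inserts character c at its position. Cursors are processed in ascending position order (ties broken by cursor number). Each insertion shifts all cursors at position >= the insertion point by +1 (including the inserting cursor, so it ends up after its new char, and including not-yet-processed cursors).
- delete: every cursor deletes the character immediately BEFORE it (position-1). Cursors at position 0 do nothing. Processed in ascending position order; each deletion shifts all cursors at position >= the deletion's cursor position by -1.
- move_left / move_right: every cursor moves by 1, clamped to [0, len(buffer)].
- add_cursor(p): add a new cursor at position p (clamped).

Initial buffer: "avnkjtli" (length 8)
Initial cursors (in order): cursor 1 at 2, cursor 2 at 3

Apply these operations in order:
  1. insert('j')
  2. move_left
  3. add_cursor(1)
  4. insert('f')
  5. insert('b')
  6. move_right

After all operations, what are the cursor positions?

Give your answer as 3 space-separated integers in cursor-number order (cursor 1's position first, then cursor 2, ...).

Answer: 7 11 4

Derivation:
After op 1 (insert('j')): buffer="avjnjkjtli" (len 10), cursors c1@3 c2@5, authorship ..1.2.....
After op 2 (move_left): buffer="avjnjkjtli" (len 10), cursors c1@2 c2@4, authorship ..1.2.....
After op 3 (add_cursor(1)): buffer="avjnjkjtli" (len 10), cursors c3@1 c1@2 c2@4, authorship ..1.2.....
After op 4 (insert('f')): buffer="afvfjnfjkjtli" (len 13), cursors c3@2 c1@4 c2@7, authorship .3.11.22.....
After op 5 (insert('b')): buffer="afbvfbjnfbjkjtli" (len 16), cursors c3@3 c1@6 c2@10, authorship .33.111.222.....
After op 6 (move_right): buffer="afbvfbjnfbjkjtli" (len 16), cursors c3@4 c1@7 c2@11, authorship .33.111.222.....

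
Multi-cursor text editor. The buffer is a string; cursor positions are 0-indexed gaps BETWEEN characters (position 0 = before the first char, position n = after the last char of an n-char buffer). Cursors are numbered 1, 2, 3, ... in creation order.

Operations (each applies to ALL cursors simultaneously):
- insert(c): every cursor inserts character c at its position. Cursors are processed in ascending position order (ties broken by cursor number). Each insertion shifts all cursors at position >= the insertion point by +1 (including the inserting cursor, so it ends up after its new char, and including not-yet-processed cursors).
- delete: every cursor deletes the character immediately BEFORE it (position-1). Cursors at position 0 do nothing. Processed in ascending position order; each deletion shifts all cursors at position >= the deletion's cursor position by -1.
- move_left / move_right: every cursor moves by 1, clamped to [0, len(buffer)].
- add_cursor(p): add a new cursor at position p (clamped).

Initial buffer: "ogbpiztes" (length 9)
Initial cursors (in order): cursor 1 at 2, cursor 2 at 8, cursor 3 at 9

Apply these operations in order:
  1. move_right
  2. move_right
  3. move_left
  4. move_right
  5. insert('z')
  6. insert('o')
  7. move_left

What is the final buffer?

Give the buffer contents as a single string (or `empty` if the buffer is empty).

After op 1 (move_right): buffer="ogbpiztes" (len 9), cursors c1@3 c2@9 c3@9, authorship .........
After op 2 (move_right): buffer="ogbpiztes" (len 9), cursors c1@4 c2@9 c3@9, authorship .........
After op 3 (move_left): buffer="ogbpiztes" (len 9), cursors c1@3 c2@8 c3@8, authorship .........
After op 4 (move_right): buffer="ogbpiztes" (len 9), cursors c1@4 c2@9 c3@9, authorship .........
After op 5 (insert('z')): buffer="ogbpzizteszz" (len 12), cursors c1@5 c2@12 c3@12, authorship ....1.....23
After op 6 (insert('o')): buffer="ogbpzoizteszzoo" (len 15), cursors c1@6 c2@15 c3@15, authorship ....11.....2323
After op 7 (move_left): buffer="ogbpzoizteszzoo" (len 15), cursors c1@5 c2@14 c3@14, authorship ....11.....2323

Answer: ogbpzoizteszzoo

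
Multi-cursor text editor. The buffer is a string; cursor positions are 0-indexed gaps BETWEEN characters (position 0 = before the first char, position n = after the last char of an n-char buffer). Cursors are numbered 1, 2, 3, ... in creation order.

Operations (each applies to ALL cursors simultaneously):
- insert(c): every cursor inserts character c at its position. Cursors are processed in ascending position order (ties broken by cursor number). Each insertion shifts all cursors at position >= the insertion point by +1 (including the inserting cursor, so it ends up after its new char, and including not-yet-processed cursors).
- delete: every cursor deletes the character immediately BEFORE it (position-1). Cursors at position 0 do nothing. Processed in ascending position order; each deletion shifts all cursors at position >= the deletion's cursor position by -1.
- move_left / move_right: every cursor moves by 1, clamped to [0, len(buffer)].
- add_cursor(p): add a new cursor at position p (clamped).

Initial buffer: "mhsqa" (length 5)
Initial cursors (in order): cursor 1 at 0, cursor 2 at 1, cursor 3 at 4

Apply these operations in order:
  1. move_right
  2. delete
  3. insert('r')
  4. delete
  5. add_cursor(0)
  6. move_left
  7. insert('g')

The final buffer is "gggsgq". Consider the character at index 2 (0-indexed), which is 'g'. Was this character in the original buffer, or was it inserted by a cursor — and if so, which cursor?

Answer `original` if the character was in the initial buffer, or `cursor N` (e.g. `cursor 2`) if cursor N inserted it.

Answer: cursor 4

Derivation:
After op 1 (move_right): buffer="mhsqa" (len 5), cursors c1@1 c2@2 c3@5, authorship .....
After op 2 (delete): buffer="sq" (len 2), cursors c1@0 c2@0 c3@2, authorship ..
After op 3 (insert('r')): buffer="rrsqr" (len 5), cursors c1@2 c2@2 c3@5, authorship 12..3
After op 4 (delete): buffer="sq" (len 2), cursors c1@0 c2@0 c3@2, authorship ..
After op 5 (add_cursor(0)): buffer="sq" (len 2), cursors c1@0 c2@0 c4@0 c3@2, authorship ..
After op 6 (move_left): buffer="sq" (len 2), cursors c1@0 c2@0 c4@0 c3@1, authorship ..
After op 7 (insert('g')): buffer="gggsgq" (len 6), cursors c1@3 c2@3 c4@3 c3@5, authorship 124.3.
Authorship (.=original, N=cursor N): 1 2 4 . 3 .
Index 2: author = 4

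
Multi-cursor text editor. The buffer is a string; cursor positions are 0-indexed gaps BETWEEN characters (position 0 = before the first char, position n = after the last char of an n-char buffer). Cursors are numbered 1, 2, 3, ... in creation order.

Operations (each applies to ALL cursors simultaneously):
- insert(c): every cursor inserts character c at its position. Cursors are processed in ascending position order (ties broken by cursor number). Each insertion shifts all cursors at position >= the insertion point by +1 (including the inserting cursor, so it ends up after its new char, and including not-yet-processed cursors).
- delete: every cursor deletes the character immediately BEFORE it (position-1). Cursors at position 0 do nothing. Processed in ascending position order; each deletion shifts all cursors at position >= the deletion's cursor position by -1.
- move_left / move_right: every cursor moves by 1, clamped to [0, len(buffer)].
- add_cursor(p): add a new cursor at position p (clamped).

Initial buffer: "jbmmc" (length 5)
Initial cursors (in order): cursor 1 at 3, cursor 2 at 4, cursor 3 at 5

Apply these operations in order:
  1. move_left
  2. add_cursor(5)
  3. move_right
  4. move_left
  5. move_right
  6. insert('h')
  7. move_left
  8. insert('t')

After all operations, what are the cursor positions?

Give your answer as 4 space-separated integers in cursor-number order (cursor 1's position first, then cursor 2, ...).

Answer: 4 7 12 12

Derivation:
After op 1 (move_left): buffer="jbmmc" (len 5), cursors c1@2 c2@3 c3@4, authorship .....
After op 2 (add_cursor(5)): buffer="jbmmc" (len 5), cursors c1@2 c2@3 c3@4 c4@5, authorship .....
After op 3 (move_right): buffer="jbmmc" (len 5), cursors c1@3 c2@4 c3@5 c4@5, authorship .....
After op 4 (move_left): buffer="jbmmc" (len 5), cursors c1@2 c2@3 c3@4 c4@4, authorship .....
After op 5 (move_right): buffer="jbmmc" (len 5), cursors c1@3 c2@4 c3@5 c4@5, authorship .....
After op 6 (insert('h')): buffer="jbmhmhchh" (len 9), cursors c1@4 c2@6 c3@9 c4@9, authorship ...1.2.34
After op 7 (move_left): buffer="jbmhmhchh" (len 9), cursors c1@3 c2@5 c3@8 c4@8, authorship ...1.2.34
After op 8 (insert('t')): buffer="jbmthmthchtth" (len 13), cursors c1@4 c2@7 c3@12 c4@12, authorship ...11.22.3344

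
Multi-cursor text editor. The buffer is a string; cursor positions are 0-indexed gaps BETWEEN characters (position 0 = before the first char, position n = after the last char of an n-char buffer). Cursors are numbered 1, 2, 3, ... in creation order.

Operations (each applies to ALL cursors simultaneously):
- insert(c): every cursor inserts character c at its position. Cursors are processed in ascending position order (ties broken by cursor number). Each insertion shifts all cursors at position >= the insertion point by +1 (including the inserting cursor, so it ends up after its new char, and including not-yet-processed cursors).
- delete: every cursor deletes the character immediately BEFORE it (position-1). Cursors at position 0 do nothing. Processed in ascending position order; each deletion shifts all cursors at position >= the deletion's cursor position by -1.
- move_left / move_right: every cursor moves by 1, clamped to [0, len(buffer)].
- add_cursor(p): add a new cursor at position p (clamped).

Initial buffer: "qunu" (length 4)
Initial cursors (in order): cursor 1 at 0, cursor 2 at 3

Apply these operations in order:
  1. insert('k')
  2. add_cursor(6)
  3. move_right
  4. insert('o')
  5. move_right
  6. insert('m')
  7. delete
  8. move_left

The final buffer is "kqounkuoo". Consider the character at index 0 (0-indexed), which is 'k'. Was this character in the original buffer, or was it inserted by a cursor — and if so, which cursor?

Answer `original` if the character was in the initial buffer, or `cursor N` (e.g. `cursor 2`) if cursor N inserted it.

Answer: cursor 1

Derivation:
After op 1 (insert('k')): buffer="kqunku" (len 6), cursors c1@1 c2@5, authorship 1...2.
After op 2 (add_cursor(6)): buffer="kqunku" (len 6), cursors c1@1 c2@5 c3@6, authorship 1...2.
After op 3 (move_right): buffer="kqunku" (len 6), cursors c1@2 c2@6 c3@6, authorship 1...2.
After op 4 (insert('o')): buffer="kqounkuoo" (len 9), cursors c1@3 c2@9 c3@9, authorship 1.1..2.23
After op 5 (move_right): buffer="kqounkuoo" (len 9), cursors c1@4 c2@9 c3@9, authorship 1.1..2.23
After op 6 (insert('m')): buffer="kqoumnkuoomm" (len 12), cursors c1@5 c2@12 c3@12, authorship 1.1.1.2.2323
After op 7 (delete): buffer="kqounkuoo" (len 9), cursors c1@4 c2@9 c3@9, authorship 1.1..2.23
After op 8 (move_left): buffer="kqounkuoo" (len 9), cursors c1@3 c2@8 c3@8, authorship 1.1..2.23
Authorship (.=original, N=cursor N): 1 . 1 . . 2 . 2 3
Index 0: author = 1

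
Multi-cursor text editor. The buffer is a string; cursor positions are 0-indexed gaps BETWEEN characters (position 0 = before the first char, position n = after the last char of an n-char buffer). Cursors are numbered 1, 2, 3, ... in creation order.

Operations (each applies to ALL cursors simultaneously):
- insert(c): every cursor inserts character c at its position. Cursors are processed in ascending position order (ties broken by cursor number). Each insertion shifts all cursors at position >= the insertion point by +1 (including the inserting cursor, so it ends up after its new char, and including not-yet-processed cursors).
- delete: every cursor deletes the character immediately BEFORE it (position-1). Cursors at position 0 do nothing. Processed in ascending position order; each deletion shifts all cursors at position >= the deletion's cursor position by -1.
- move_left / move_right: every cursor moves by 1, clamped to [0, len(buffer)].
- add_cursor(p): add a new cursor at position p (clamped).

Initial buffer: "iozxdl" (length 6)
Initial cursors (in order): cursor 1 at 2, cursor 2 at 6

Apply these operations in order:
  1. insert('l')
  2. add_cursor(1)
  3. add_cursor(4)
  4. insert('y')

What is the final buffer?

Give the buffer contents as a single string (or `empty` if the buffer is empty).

Answer: iyolyzyxdlly

Derivation:
After op 1 (insert('l')): buffer="iolzxdll" (len 8), cursors c1@3 c2@8, authorship ..1....2
After op 2 (add_cursor(1)): buffer="iolzxdll" (len 8), cursors c3@1 c1@3 c2@8, authorship ..1....2
After op 3 (add_cursor(4)): buffer="iolzxdll" (len 8), cursors c3@1 c1@3 c4@4 c2@8, authorship ..1....2
After op 4 (insert('y')): buffer="iyolyzyxdlly" (len 12), cursors c3@2 c1@5 c4@7 c2@12, authorship .3.11.4...22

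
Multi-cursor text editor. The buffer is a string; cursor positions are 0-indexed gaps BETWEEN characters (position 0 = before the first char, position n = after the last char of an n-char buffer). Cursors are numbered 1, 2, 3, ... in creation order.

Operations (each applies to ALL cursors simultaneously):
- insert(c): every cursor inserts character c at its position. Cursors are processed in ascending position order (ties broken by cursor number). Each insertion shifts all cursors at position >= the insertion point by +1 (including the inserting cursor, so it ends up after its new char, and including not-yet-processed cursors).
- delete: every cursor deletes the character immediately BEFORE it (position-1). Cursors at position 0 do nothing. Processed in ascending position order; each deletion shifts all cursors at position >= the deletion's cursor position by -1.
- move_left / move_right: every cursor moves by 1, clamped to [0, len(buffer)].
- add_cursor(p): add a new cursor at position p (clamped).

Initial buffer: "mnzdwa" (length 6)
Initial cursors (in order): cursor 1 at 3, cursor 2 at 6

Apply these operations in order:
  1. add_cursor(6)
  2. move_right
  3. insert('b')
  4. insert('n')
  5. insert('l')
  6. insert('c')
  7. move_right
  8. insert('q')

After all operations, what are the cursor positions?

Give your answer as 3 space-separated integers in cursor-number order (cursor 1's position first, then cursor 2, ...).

After op 1 (add_cursor(6)): buffer="mnzdwa" (len 6), cursors c1@3 c2@6 c3@6, authorship ......
After op 2 (move_right): buffer="mnzdwa" (len 6), cursors c1@4 c2@6 c3@6, authorship ......
After op 3 (insert('b')): buffer="mnzdbwabb" (len 9), cursors c1@5 c2@9 c3@9, authorship ....1..23
After op 4 (insert('n')): buffer="mnzdbnwabbnn" (len 12), cursors c1@6 c2@12 c3@12, authorship ....11..2323
After op 5 (insert('l')): buffer="mnzdbnlwabbnnll" (len 15), cursors c1@7 c2@15 c3@15, authorship ....111..232323
After op 6 (insert('c')): buffer="mnzdbnlcwabbnnllcc" (len 18), cursors c1@8 c2@18 c3@18, authorship ....1111..23232323
After op 7 (move_right): buffer="mnzdbnlcwabbnnllcc" (len 18), cursors c1@9 c2@18 c3@18, authorship ....1111..23232323
After op 8 (insert('q')): buffer="mnzdbnlcwqabbnnllccqq" (len 21), cursors c1@10 c2@21 c3@21, authorship ....1111.1.2323232323

Answer: 10 21 21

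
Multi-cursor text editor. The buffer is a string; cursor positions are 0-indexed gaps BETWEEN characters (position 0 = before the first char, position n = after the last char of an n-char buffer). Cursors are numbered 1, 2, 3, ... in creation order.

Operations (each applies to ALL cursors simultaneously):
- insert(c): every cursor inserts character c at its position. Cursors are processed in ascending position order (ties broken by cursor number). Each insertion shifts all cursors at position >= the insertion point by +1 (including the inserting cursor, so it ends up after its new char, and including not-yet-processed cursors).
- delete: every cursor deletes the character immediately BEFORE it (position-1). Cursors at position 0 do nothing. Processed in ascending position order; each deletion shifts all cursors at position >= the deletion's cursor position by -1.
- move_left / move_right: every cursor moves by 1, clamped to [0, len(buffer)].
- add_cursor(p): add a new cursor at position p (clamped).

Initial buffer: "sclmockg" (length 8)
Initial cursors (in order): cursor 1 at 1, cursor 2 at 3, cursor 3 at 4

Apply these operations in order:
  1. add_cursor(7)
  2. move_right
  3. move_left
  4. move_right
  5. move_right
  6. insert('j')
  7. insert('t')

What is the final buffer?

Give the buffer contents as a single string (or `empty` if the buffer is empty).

After op 1 (add_cursor(7)): buffer="sclmockg" (len 8), cursors c1@1 c2@3 c3@4 c4@7, authorship ........
After op 2 (move_right): buffer="sclmockg" (len 8), cursors c1@2 c2@4 c3@5 c4@8, authorship ........
After op 3 (move_left): buffer="sclmockg" (len 8), cursors c1@1 c2@3 c3@4 c4@7, authorship ........
After op 4 (move_right): buffer="sclmockg" (len 8), cursors c1@2 c2@4 c3@5 c4@8, authorship ........
After op 5 (move_right): buffer="sclmockg" (len 8), cursors c1@3 c2@5 c3@6 c4@8, authorship ........
After op 6 (insert('j')): buffer="scljmojcjkgj" (len 12), cursors c1@4 c2@7 c3@9 c4@12, authorship ...1..2.3..4
After op 7 (insert('t')): buffer="scljtmojtcjtkgjt" (len 16), cursors c1@5 c2@9 c3@12 c4@16, authorship ...11..22.33..44

Answer: scljtmojtcjtkgjt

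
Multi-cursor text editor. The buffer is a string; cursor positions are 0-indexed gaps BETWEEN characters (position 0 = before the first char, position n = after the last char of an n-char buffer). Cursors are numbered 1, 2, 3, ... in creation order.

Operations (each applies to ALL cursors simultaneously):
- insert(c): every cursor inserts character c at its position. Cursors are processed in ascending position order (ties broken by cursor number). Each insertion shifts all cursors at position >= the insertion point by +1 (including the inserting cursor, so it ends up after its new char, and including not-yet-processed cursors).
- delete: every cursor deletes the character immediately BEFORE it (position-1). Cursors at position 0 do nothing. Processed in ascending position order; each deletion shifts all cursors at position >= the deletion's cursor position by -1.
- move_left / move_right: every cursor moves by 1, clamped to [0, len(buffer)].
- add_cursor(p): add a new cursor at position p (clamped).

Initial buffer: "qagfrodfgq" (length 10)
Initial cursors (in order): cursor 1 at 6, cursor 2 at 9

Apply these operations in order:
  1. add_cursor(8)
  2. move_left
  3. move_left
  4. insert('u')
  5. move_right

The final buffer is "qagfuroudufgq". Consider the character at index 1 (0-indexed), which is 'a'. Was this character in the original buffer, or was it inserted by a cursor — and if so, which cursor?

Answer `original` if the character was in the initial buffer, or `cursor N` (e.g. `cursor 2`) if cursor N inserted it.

Answer: original

Derivation:
After op 1 (add_cursor(8)): buffer="qagfrodfgq" (len 10), cursors c1@6 c3@8 c2@9, authorship ..........
After op 2 (move_left): buffer="qagfrodfgq" (len 10), cursors c1@5 c3@7 c2@8, authorship ..........
After op 3 (move_left): buffer="qagfrodfgq" (len 10), cursors c1@4 c3@6 c2@7, authorship ..........
After op 4 (insert('u')): buffer="qagfuroudufgq" (len 13), cursors c1@5 c3@8 c2@10, authorship ....1..3.2...
After op 5 (move_right): buffer="qagfuroudufgq" (len 13), cursors c1@6 c3@9 c2@11, authorship ....1..3.2...
Authorship (.=original, N=cursor N): . . . . 1 . . 3 . 2 . . .
Index 1: author = original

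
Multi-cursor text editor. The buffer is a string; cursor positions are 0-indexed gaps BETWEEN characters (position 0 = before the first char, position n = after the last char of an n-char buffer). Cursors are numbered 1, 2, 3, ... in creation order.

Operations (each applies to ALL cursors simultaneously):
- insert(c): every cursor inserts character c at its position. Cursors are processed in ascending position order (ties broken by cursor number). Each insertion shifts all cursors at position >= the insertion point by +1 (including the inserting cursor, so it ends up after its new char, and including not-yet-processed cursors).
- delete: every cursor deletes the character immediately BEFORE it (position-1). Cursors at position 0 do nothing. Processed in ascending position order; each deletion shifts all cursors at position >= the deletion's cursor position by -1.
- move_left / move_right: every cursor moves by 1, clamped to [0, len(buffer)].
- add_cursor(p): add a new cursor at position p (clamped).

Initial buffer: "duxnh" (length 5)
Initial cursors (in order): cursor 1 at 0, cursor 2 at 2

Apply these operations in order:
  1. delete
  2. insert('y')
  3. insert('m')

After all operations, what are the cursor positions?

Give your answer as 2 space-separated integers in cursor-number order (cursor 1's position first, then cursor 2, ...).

After op 1 (delete): buffer="dxnh" (len 4), cursors c1@0 c2@1, authorship ....
After op 2 (insert('y')): buffer="ydyxnh" (len 6), cursors c1@1 c2@3, authorship 1.2...
After op 3 (insert('m')): buffer="ymdymxnh" (len 8), cursors c1@2 c2@5, authorship 11.22...

Answer: 2 5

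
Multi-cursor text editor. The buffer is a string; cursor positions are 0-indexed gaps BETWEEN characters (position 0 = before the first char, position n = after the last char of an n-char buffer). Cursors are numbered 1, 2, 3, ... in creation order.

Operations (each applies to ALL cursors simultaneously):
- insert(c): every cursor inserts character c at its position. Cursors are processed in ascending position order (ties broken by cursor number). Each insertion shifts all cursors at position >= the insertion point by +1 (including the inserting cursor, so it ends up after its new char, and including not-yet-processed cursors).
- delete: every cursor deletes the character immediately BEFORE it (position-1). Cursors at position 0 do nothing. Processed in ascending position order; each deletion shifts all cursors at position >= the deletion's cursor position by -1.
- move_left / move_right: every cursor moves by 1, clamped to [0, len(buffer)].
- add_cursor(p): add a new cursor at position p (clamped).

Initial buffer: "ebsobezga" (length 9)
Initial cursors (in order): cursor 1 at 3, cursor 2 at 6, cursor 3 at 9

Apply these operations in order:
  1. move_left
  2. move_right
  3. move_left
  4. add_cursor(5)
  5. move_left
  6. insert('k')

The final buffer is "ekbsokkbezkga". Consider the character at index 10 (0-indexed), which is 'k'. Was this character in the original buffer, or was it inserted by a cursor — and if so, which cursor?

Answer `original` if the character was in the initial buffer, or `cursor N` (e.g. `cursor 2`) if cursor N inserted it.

Answer: cursor 3

Derivation:
After op 1 (move_left): buffer="ebsobezga" (len 9), cursors c1@2 c2@5 c3@8, authorship .........
After op 2 (move_right): buffer="ebsobezga" (len 9), cursors c1@3 c2@6 c3@9, authorship .........
After op 3 (move_left): buffer="ebsobezga" (len 9), cursors c1@2 c2@5 c3@8, authorship .........
After op 4 (add_cursor(5)): buffer="ebsobezga" (len 9), cursors c1@2 c2@5 c4@5 c3@8, authorship .........
After op 5 (move_left): buffer="ebsobezga" (len 9), cursors c1@1 c2@4 c4@4 c3@7, authorship .........
After op 6 (insert('k')): buffer="ekbsokkbezkga" (len 13), cursors c1@2 c2@7 c4@7 c3@11, authorship .1...24...3..
Authorship (.=original, N=cursor N): . 1 . . . 2 4 . . . 3 . .
Index 10: author = 3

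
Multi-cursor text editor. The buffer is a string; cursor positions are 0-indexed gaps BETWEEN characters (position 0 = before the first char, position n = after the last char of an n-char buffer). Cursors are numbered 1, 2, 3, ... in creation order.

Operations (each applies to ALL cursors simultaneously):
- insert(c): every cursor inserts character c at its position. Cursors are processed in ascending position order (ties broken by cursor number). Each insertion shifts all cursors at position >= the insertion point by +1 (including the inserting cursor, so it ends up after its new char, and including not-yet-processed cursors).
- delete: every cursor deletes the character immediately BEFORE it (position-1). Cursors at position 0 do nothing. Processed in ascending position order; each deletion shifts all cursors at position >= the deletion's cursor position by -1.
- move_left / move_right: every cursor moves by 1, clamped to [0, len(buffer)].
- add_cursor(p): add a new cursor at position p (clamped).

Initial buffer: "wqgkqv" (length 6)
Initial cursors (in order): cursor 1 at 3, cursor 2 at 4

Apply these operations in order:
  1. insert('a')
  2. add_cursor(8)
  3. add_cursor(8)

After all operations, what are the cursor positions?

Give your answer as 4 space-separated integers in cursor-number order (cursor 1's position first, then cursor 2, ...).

Answer: 4 6 8 8

Derivation:
After op 1 (insert('a')): buffer="wqgakaqv" (len 8), cursors c1@4 c2@6, authorship ...1.2..
After op 2 (add_cursor(8)): buffer="wqgakaqv" (len 8), cursors c1@4 c2@6 c3@8, authorship ...1.2..
After op 3 (add_cursor(8)): buffer="wqgakaqv" (len 8), cursors c1@4 c2@6 c3@8 c4@8, authorship ...1.2..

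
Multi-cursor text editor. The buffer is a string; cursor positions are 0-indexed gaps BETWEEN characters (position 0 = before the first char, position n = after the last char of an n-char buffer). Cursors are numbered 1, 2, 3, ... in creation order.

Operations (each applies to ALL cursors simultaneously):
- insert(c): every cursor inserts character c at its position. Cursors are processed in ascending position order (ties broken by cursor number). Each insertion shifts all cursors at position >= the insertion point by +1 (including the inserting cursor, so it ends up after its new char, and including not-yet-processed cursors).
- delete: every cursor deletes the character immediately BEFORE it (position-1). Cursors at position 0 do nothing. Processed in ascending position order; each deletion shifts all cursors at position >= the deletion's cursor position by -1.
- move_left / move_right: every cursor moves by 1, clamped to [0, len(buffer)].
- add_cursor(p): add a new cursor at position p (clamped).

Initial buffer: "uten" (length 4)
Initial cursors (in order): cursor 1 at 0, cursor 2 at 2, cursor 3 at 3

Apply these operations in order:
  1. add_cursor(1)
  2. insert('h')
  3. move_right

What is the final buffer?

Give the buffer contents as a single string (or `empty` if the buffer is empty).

After op 1 (add_cursor(1)): buffer="uten" (len 4), cursors c1@0 c4@1 c2@2 c3@3, authorship ....
After op 2 (insert('h')): buffer="huhthehn" (len 8), cursors c1@1 c4@3 c2@5 c3@7, authorship 1.4.2.3.
After op 3 (move_right): buffer="huhthehn" (len 8), cursors c1@2 c4@4 c2@6 c3@8, authorship 1.4.2.3.

Answer: huhthehn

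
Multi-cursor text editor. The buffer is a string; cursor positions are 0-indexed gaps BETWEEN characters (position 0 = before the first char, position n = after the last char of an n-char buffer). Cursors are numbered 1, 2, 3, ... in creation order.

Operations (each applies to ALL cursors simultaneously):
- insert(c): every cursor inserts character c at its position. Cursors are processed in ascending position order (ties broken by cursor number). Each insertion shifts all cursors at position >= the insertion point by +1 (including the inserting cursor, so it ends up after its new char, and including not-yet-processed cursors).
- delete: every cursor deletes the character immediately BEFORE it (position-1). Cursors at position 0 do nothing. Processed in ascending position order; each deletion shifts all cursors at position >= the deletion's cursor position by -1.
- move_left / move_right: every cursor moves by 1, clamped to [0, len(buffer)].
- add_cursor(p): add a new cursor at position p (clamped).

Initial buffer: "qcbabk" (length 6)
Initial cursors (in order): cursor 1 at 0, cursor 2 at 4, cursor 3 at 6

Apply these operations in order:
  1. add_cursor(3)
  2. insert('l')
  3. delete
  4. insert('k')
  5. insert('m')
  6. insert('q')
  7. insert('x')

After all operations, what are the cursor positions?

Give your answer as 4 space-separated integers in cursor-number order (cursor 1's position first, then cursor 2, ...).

After op 1 (add_cursor(3)): buffer="qcbabk" (len 6), cursors c1@0 c4@3 c2@4 c3@6, authorship ......
After op 2 (insert('l')): buffer="lqcblalbkl" (len 10), cursors c1@1 c4@5 c2@7 c3@10, authorship 1...4.2..3
After op 3 (delete): buffer="qcbabk" (len 6), cursors c1@0 c4@3 c2@4 c3@6, authorship ......
After op 4 (insert('k')): buffer="kqcbkakbkk" (len 10), cursors c1@1 c4@5 c2@7 c3@10, authorship 1...4.2..3
After op 5 (insert('m')): buffer="kmqcbkmakmbkkm" (len 14), cursors c1@2 c4@7 c2@10 c3@14, authorship 11...44.22..33
After op 6 (insert('q')): buffer="kmqqcbkmqakmqbkkmq" (len 18), cursors c1@3 c4@9 c2@13 c3@18, authorship 111...444.222..333
After op 7 (insert('x')): buffer="kmqxqcbkmqxakmqxbkkmqx" (len 22), cursors c1@4 c4@11 c2@16 c3@22, authorship 1111...4444.2222..3333

Answer: 4 16 22 11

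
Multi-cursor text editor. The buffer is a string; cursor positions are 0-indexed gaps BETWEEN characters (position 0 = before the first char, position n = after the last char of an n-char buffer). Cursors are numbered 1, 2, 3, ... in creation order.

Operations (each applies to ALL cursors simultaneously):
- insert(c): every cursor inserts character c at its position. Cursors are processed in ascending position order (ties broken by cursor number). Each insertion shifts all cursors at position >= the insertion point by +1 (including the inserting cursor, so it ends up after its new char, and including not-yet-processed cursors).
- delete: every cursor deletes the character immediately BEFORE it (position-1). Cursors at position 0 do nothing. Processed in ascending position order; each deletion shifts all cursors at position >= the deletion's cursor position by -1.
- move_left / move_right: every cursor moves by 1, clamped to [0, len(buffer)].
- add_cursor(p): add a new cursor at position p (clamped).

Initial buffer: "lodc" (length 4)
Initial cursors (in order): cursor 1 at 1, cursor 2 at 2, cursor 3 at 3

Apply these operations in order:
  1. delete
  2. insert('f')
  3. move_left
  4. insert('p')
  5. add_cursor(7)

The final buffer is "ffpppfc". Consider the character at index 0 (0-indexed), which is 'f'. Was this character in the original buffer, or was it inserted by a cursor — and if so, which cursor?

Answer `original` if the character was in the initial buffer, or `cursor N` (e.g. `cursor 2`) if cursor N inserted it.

After op 1 (delete): buffer="c" (len 1), cursors c1@0 c2@0 c3@0, authorship .
After op 2 (insert('f')): buffer="fffc" (len 4), cursors c1@3 c2@3 c3@3, authorship 123.
After op 3 (move_left): buffer="fffc" (len 4), cursors c1@2 c2@2 c3@2, authorship 123.
After op 4 (insert('p')): buffer="ffpppfc" (len 7), cursors c1@5 c2@5 c3@5, authorship 121233.
After op 5 (add_cursor(7)): buffer="ffpppfc" (len 7), cursors c1@5 c2@5 c3@5 c4@7, authorship 121233.
Authorship (.=original, N=cursor N): 1 2 1 2 3 3 .
Index 0: author = 1

Answer: cursor 1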